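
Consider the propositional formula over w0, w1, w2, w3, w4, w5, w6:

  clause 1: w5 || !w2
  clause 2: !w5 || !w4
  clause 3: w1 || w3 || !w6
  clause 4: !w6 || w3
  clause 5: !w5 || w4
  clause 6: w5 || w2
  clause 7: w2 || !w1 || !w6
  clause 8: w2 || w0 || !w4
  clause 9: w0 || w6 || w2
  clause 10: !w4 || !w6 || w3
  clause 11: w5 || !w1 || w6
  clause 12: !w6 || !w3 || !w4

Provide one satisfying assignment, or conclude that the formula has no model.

Branch on w5: set w5 = true.
The clause (!w4) is unit, so w4 = false.
That conflicts with the unit clause (w4).
Undo w5 and try w5 = false.
The clause (!w2) is unit, so w2 = false.
That conflicts with the unit clause (w2).
Neither w5 = true nor w5 = false works.

UNSATISFIABLE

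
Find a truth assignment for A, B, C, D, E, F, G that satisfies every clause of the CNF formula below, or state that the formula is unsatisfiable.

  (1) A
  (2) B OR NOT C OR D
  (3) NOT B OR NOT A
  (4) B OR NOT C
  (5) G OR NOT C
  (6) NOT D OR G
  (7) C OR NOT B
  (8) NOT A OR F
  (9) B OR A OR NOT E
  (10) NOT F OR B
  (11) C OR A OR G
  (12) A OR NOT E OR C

UNSATISFIABLE

From the singleton clause (A), A = true.
From the singleton clause (NOT B), B = false.
From the singleton clause (NOT C), C = false.
From the singleton clause (F), F = true.
That conflicts with the unit clause (NOT F).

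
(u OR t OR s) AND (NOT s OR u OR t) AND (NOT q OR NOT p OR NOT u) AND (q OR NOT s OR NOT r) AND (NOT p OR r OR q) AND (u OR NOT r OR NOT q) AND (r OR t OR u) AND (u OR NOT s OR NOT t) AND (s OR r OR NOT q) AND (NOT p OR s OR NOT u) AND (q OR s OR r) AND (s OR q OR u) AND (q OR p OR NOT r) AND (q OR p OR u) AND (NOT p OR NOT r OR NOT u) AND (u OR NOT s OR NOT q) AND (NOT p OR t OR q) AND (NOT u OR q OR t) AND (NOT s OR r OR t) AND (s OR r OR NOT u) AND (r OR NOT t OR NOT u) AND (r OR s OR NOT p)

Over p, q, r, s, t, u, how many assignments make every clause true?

4

There are 2^6 = 64 truth assignments over (p, q, r, s, t, u).
Split on q. With q = true, the clauses containing q are satisfied and NOT q drops from the rest; 4 of the 2^5 = 32 assignments to the other variables satisfy what remains.
With q = false, by the same count on the reduced clause set, 0 assignments work.
(One model: p=F, q=T, r=T, s=F, t=F, u=T.)
Total: 4 + 0 = 4.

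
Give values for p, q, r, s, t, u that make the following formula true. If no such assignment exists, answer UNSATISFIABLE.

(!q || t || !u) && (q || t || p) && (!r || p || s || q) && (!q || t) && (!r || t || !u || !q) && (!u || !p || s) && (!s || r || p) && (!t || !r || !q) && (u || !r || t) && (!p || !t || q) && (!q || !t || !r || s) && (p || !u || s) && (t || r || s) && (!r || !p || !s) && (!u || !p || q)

p: false,  q: false,  r: true,  s: true,  t: true,  u: true

Suppose q = false.
Suppose t = true.
Unit clause (!p) forces p = false.
Suppose r = true.
Unit clause (s) forces s = true.
No clause remains; u is free.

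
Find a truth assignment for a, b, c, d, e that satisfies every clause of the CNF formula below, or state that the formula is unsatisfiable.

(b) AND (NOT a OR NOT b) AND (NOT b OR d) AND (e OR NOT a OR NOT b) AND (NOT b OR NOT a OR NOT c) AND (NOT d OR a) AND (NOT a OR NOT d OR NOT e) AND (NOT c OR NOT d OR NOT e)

From the singleton clause (b), b = true.
From the singleton clause (NOT a), a = false.
From the singleton clause (d), d = true.
But (NOT d) is also a unit clause — contradiction.

UNSATISFIABLE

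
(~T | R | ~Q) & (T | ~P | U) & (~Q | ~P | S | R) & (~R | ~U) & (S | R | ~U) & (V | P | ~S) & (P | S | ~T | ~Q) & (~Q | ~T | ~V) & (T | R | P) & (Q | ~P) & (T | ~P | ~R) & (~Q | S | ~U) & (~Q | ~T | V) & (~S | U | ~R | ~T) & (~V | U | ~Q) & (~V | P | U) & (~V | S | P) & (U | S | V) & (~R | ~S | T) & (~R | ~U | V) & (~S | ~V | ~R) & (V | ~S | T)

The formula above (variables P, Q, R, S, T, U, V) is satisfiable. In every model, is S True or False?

True

Suppose S = 0.
Try R = 0.
The clause (~U) is unit, so U = 0.
The clause (V) is unit, so V = 1.
The clause (~Q) is unit, so Q = 0.
The clause (~P) is unit, so P = 0.
But (P) is also a unit clause — contradiction.
That branch fails; take R = 1 instead.
The clause (~U) is unit, so U = 0.
The clause (V) is unit, so V = 1.
The clause (~Q) is unit, so Q = 0.
The clause (~P) is unit, so P = 0.
But (P) is also a unit clause — contradiction.
Either choice for R ends in contradiction.
So every satisfying assignment has S = True.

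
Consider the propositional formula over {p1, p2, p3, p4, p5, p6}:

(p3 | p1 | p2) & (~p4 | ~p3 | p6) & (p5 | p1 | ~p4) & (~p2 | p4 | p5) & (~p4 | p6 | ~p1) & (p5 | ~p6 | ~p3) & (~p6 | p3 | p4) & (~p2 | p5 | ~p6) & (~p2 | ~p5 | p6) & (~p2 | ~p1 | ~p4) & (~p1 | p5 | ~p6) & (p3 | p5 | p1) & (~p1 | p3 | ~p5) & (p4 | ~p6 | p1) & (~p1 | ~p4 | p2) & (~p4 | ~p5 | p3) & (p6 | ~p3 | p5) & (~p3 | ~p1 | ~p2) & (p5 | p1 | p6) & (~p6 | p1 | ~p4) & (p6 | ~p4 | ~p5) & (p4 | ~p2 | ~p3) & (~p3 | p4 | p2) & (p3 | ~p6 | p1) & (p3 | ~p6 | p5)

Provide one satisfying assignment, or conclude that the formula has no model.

Suppose p3 = 0.
Suppose p1 = 1.
The clause (~p5) is unit, so p5 = 0.
The clause (~p6) is unit, so p6 = 0.
The clause (~p4) is unit, so p4 = 0.
The clause (~p2) is unit, so p2 = 0.
All clauses are satisfied.

p1=1; p2=0; p3=0; p4=0; p5=0; p6=0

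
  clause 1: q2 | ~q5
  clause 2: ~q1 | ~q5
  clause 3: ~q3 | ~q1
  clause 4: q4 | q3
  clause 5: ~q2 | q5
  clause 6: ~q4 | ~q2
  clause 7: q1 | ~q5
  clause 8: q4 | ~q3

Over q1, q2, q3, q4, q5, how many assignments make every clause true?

There are 2^5 = 32 truth assignments over (q1, q2, q3, q4, q5).
Split on q2. With q2 = 1, the clauses containing q2 are satisfied and ~q2 drops from the rest; 0 of the 2^4 = 16 assignments to the other variables satisfy what remains.
With q2 = 0, by the same count on the reduced clause set, 3 assignments work.
(One model: q1=F, q2=F, q3=F, q4=T, q5=F.)
Total: 0 + 3 = 3.

3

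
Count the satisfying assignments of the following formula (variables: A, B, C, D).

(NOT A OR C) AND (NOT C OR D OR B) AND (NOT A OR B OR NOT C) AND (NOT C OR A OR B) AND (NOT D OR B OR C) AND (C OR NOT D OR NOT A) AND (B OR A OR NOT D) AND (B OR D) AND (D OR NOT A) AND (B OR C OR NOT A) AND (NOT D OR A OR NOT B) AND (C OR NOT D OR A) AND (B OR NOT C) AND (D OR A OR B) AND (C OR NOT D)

3

There are 2^4 = 16 truth assignments over (A, B, C, D).
Check each against the 15 clauses (columns in the order A, B, C, D):
  F F F F  ✗ fails (B OR D)
  F F F T  ✗ fails (NOT D OR B OR C)
  F F T F  ✗ fails (NOT C OR D OR B)
  F F T T  ✗ fails (NOT C OR A OR B)
  F T F F  ✓ satisfies all
  F T F T  ✗ fails (NOT D OR A OR NOT B)
  F T T F  ✓ satisfies all
  F T T T  ✗ fails (NOT D OR A OR NOT B)
  T F F F  ✗ fails (NOT A OR C)
  T F F T  ✗ fails (NOT A OR C)
  T F T F  ✗ fails (NOT C OR D OR B)
  T F T T  ✗ fails (NOT A OR B OR NOT C)
  T T F F  ✗ fails (NOT A OR C)
  T T F T  ✗ fails (NOT A OR C)
  T T T F  ✗ fails (D OR NOT A)
  T T T T  ✓ satisfies all
3 of the 16 rows are models.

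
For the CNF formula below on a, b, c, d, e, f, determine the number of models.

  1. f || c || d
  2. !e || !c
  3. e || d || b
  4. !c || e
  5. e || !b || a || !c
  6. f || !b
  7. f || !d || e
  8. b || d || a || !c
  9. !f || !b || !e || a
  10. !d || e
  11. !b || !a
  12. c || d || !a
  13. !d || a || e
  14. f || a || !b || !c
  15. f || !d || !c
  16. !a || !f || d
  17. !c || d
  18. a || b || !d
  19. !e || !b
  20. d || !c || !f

There are 2^6 = 64 truth assignments over (a, b, c, d, e, f).
Split on d. With d = true, the clauses containing d are satisfied and !d drops from the rest; 2 of the 2^5 = 32 assignments to the other variables satisfy what remains.
With d = false, by the same count on the reduced clause set, 2 assignments work.
(One model: a=F, b=F, c=F, d=F, e=T, f=T.)
Total: 2 + 2 = 4.

4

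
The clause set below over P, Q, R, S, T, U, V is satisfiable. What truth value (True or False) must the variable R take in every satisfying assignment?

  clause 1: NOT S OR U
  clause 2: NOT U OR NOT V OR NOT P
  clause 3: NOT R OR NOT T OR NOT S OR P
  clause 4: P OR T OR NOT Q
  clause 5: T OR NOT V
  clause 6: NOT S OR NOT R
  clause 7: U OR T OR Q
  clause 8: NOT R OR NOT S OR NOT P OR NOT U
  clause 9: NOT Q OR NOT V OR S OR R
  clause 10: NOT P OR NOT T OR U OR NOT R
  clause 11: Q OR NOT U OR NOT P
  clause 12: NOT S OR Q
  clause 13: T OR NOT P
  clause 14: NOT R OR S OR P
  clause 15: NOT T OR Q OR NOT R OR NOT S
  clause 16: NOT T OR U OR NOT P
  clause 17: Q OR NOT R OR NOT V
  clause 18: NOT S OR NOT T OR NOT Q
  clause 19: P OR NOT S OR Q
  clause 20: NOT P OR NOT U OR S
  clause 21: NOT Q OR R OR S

Suppose R = true.
Unit clause (NOT S) forces S = false.
Unit clause (P) forces P = true.
Unit clause (T) forces T = true.
Unit clause (U) forces U = true.
That conflicts with the unit clause (NOT U).
So every satisfying assignment has R = False.

False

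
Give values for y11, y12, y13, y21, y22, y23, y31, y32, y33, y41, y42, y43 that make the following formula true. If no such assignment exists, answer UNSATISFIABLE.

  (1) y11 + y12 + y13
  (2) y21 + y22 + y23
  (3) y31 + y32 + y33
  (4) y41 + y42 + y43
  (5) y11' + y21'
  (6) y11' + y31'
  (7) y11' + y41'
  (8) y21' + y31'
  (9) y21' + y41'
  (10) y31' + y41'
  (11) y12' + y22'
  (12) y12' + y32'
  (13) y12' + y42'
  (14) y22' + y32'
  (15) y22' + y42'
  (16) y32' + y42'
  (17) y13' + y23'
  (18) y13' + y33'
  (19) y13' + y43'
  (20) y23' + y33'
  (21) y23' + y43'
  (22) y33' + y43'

Case y11 = 0:
Case y12 = 1:
From the singleton clause (y22'), y22 = 0.
From the singleton clause (y32'), y32 = 0.
From the singleton clause (y42'), y42 = 0.
Case y21 = 1:
From the singleton clause (y31'), y31 = 0.
From the singleton clause (y33), y33 = 1.
From the singleton clause (y41'), y41 = 0.
From the singleton clause (y43), y43 = 1.
But (y43') is also a unit clause — contradiction.
Undo y21 and try y21 = 0.
From the singleton clause (y23), y23 = 1.
From the singleton clause (y13'), y13 = 0.
From the singleton clause (y33'), y33 = 0.
From the singleton clause (y31), y31 = 1.
From the singleton clause (y41'), y41 = 0.
From the singleton clause (y43), y43 = 1.
But (y43') is also a unit clause — contradiction.
Neither y21 = 1 nor y21 = 0 works.
Undo y12 and try y12 = 0.
From the singleton clause (y13), y13 = 1.
From the singleton clause (y23'), y23 = 0.
From the singleton clause (y33'), y33 = 0.
From the singleton clause (y43'), y43 = 0.
Case y21 = 1:
From the singleton clause (y31'), y31 = 0.
From the singleton clause (y32), y32 = 1.
From the singleton clause (y41'), y41 = 0.
From the singleton clause (y42), y42 = 1.
But (y42') is also a unit clause — contradiction.
Undo y21 and try y21 = 0.
From the singleton clause (y22), y22 = 1.
From the singleton clause (y32'), y32 = 0.
From the singleton clause (y31), y31 = 1.
From the singleton clause (y41'), y41 = 0.
From the singleton clause (y42), y42 = 1.
But (y42') is also a unit clause — contradiction.
Neither y21 = 1 nor y21 = 0 works.
Neither y12 = 1 nor y12 = 0 works.
Undo y11 and try y11 = 1.
From the singleton clause (y21'), y21 = 0.
From the singleton clause (y31'), y31 = 0.
From the singleton clause (y41'), y41 = 0.
Case y22 = 1:
From the singleton clause (y12'), y12 = 0.
From the singleton clause (y32'), y32 = 0.
From the singleton clause (y33), y33 = 1.
From the singleton clause (y42'), y42 = 0.
From the singleton clause (y43), y43 = 1.
But (y43') is also a unit clause — contradiction.
Undo y22 and try y22 = 0.
From the singleton clause (y23), y23 = 1.
From the singleton clause (y13'), y13 = 0.
From the singleton clause (y33'), y33 = 0.
From the singleton clause (y32), y32 = 1.
From the singleton clause (y12'), y12 = 0.
From the singleton clause (y42'), y42 = 0.
From the singleton clause (y43), y43 = 1.
But (y43') is also a unit clause — contradiction.
Neither y22 = 1 nor y22 = 0 works.
Neither y11 = 1 nor y11 = 0 works.

UNSATISFIABLE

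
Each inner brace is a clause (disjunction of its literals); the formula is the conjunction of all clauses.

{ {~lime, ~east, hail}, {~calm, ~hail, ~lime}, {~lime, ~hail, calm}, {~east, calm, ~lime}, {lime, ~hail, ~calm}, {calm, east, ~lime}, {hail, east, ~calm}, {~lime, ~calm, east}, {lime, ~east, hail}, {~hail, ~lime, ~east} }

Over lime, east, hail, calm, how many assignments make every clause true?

3

There are 2^4 = 16 truth assignments over (lime, east, hail, calm).
Check each against the 10 clauses (columns in the order lime, east, hail, calm):
  F F F F  ✓ satisfies all
  F F F T  ✗ fails (hail | east | ~calm)
  F F T F  ✓ satisfies all
  F F T T  ✗ fails (lime | ~hail | ~calm)
  F T F F  ✗ fails (lime | ~east | hail)
  F T F T  ✗ fails (lime | ~east | hail)
  F T T F  ✓ satisfies all
  F T T T  ✗ fails (lime | ~hail | ~calm)
  T F F F  ✗ fails (calm | east | ~lime)
  T F F T  ✗ fails (hail | east | ~calm)
  T F T F  ✗ fails (~lime | ~hail | calm)
  T F T T  ✗ fails (~calm | ~hail | ~lime)
  T T F F  ✗ fails (~lime | ~east | hail)
  T T F T  ✗ fails (~lime | ~east | hail)
  T T T F  ✗ fails (~lime | ~hail | calm)
  T T T T  ✗ fails (~calm | ~hail | ~lime)
3 of the 16 rows are models.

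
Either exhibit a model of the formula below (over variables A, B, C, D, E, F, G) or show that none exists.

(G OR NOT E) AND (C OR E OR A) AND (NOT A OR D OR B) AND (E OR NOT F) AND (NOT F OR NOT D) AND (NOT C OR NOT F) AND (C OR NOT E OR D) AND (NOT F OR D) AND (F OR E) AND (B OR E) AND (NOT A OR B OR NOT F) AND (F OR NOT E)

Case G = true:
Case E = true:
From the singleton clause (F), F = true.
From the singleton clause (NOT D), D = false.
But (D) is also a unit clause — contradiction.
Backtrack on E: now try E = false.
From the singleton clause (NOT F), F = false.
But (F) is also a unit clause — contradiction.
Both values of E lead to a conflict.
Backtrack on G: now try G = false.
From the singleton clause (NOT E), E = false.
From the singleton clause (NOT F), F = false.
But (F) is also a unit clause — contradiction.
Both values of G lead to a conflict.

UNSATISFIABLE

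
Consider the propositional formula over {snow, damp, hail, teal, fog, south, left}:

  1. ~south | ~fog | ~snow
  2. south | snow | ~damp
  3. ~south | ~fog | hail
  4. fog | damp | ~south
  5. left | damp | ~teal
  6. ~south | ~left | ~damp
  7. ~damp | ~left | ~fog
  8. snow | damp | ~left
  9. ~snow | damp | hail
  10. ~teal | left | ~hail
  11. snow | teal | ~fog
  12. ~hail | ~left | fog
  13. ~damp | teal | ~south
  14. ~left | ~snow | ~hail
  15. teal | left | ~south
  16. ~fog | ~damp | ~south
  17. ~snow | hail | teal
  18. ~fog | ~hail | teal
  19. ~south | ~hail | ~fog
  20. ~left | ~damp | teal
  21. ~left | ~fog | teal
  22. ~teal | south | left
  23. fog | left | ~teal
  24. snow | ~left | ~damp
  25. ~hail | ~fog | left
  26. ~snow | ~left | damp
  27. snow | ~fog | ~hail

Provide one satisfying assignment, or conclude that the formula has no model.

snow ↦ 1,  damp ↦ 0,  hail ↦ 1,  teal ↦ 0,  fog ↦ 0,  south ↦ 0,  left ↦ 0

Suppose south = 0.
Suppose snow = 1.
Suppose damp = 0.
Unit clause (hail) forces hail = 1.
Unit clause (~left) forces left = 0.
Unit clause (~teal) forces teal = 0.
Unit clause (~fog) forces fog = 0.
All clauses are satisfied.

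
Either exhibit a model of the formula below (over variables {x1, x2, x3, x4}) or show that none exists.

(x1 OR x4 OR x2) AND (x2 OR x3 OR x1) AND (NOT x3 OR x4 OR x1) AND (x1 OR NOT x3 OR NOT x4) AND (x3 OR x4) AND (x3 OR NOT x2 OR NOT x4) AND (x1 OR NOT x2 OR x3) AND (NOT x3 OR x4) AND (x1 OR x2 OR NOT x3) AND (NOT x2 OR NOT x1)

Case x3 = true:
Unit clause (x4) forces x4 = true.
Unit clause (x1) forces x1 = true.
Unit clause (NOT x2) forces x2 = false.
This assignment satisfies each clause.

x1: true,  x2: false,  x3: true,  x4: true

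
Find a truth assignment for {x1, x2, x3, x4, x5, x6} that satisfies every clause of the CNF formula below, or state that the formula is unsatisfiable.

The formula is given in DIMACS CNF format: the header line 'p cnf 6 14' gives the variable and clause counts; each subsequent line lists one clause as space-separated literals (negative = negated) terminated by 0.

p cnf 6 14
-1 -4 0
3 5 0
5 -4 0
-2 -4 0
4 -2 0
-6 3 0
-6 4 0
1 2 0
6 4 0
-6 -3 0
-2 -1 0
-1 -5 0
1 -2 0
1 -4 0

UNSATISFIABLE

Suppose x1 = False.
The clause (x2) is unit, so x2 = True.
That conflicts with the unit clause (¬x2).
That branch fails; take x1 = True instead.
The clause (¬x4) is unit, so x4 = False.
The clause (¬x2) is unit, so x2 = False.
The clause (¬x6) is unit, so x6 = False.
That conflicts with the unit clause (x6).
Neither x1 = True nor x1 = False works.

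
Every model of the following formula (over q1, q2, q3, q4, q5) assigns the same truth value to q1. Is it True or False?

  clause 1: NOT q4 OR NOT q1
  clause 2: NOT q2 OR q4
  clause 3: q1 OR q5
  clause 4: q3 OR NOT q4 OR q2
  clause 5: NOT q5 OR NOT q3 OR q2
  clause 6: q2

False

Suppose q1 = true.
The clause (NOT q4) is unit, so q4 = false.
The clause (NOT q2) is unit, so q2 = false.
That conflicts with the unit clause (q2).
So every satisfying assignment has q1 = False.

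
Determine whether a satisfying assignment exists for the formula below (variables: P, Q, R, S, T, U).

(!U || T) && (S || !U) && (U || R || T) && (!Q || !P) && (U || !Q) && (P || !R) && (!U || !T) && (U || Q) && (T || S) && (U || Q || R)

Unsatisfiable

Branch on U: set U = false.
The clause (!Q) is unit, so Q = false.
That conflicts with the unit clause (Q).
Backtrack on U: now try U = true.
The clause (T) is unit, so T = true.
That conflicts with the unit clause (!T).
Neither U = true nor U = false works.
No assignment satisfies every clause.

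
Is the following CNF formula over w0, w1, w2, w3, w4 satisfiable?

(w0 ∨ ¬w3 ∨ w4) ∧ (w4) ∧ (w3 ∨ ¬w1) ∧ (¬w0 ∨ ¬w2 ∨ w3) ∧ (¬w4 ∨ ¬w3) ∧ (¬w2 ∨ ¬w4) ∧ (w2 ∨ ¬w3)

(w4) alone gives w4 = True.
(¬w3) alone gives w3 = False.
(¬w1) alone gives w1 = False.
(¬w2) alone gives w2 = False.
Every clause is now satisfied; w0 is unconstrained.
A satisfying assignment: w0=False, w1=False, w2=False, w3=False, w4=True.

Yes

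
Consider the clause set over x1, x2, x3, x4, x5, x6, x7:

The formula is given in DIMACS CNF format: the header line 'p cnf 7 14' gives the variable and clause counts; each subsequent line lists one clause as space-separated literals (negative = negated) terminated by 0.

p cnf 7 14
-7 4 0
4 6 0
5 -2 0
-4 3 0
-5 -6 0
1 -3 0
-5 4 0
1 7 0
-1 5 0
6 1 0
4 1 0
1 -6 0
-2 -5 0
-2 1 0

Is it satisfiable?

Try x7 = False.
From the singleton clause (x1), x1 = True.
From the singleton clause (x5), x5 = True.
From the singleton clause (¬x6), x6 = False.
From the singleton clause (x4), x4 = True.
From the singleton clause (x3), x3 = True.
From the singleton clause (¬x2), x2 = False.
This assignment satisfies each clause.
A satisfying assignment: x1 ↦ True,  x2 ↦ False,  x3 ↦ True,  x4 ↦ True,  x5 ↦ True,  x6 ↦ False,  x7 ↦ False.

Yes, satisfiable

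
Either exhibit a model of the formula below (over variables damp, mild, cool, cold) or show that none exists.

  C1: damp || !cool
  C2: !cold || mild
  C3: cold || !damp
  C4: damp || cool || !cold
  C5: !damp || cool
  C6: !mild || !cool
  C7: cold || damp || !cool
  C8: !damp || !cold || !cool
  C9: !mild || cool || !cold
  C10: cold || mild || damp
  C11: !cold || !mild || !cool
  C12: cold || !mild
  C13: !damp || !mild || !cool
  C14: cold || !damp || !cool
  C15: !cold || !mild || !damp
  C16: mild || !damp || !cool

UNSATISFIABLE

Branch on damp: set damp = true.
Unit clause (cold) forces cold = true.
Unit clause (mild) forces mild = true.
That conflicts with the unit clause (!mild).
Undo damp and try damp = false.
Unit clause (!cool) forces cool = false.
Unit clause (!cold) forces cold = false.
Unit clause (mild) forces mild = true.
That conflicts with the unit clause (!mild).
Either choice for damp ends in contradiction.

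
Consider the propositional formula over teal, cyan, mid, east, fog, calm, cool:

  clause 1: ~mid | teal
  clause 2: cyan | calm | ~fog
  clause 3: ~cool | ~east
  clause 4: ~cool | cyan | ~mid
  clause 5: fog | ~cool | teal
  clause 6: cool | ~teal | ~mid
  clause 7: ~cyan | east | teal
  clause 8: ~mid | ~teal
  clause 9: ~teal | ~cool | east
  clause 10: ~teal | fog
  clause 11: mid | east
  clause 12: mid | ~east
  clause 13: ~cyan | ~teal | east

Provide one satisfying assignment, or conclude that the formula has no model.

Case mid = 0:
From the singleton clause (east), east = 1.
Now (~east) is unsatisfied and unit — conflict.
That branch fails; take mid = 1 instead.
From the singleton clause (teal), teal = 1.
Now (~teal) is unsatisfied and unit — conflict.
Either choice for mid ends in contradiction.

UNSATISFIABLE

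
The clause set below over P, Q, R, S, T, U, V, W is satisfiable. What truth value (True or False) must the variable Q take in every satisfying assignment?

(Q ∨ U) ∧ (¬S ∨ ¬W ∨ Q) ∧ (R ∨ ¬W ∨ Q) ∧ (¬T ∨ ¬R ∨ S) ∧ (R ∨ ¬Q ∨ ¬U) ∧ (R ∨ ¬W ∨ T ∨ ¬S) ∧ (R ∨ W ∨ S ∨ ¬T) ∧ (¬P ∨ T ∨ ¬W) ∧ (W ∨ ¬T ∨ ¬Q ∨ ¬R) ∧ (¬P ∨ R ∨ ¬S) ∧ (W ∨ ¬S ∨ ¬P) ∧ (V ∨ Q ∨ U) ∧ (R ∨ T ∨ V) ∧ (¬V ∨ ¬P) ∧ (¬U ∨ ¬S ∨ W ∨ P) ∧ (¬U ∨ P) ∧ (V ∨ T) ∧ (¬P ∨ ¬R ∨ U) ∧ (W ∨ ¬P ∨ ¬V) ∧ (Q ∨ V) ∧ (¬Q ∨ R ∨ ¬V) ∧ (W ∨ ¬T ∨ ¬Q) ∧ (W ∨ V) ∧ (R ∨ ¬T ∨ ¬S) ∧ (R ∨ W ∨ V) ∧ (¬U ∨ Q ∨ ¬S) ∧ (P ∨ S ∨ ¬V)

True

Suppose Q = False.
(U) alone gives U = True.
(P) alone gives P = True.
(¬V) alone gives V = False.
But (V) is also a unit clause — contradiction.
So every satisfying assignment has Q = True.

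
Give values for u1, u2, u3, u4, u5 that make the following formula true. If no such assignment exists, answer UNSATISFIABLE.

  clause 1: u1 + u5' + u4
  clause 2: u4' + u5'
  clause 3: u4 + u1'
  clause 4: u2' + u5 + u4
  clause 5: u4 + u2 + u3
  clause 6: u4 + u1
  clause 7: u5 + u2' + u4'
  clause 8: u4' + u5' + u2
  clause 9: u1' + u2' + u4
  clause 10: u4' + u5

UNSATISFIABLE

Try u4 = 0.
From the singleton clause (u1'), u1 = 0.
Now (u1) is unsatisfied and unit — conflict.
That branch fails; take u4 = 1 instead.
From the singleton clause (u5'), u5 = 0.
Now (u5) is unsatisfied and unit — conflict.
Neither u4 = 1 nor u4 = 0 works.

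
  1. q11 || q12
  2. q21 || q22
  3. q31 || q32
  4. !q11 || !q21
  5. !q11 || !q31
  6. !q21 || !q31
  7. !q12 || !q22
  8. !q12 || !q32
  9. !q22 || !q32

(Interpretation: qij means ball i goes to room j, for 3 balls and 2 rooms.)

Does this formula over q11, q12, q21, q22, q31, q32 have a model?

Unsatisfiable

Suppose q11 = true.
The clause (!q21) is unit, so q21 = false.
The clause (q22) is unit, so q22 = true.
The clause (!q31) is unit, so q31 = false.
The clause (q32) is unit, so q32 = true.
That conflicts with the unit clause (!q32).
Backtrack on q11: now try q11 = false.
The clause (q12) is unit, so q12 = true.
The clause (!q22) is unit, so q22 = false.
The clause (q21) is unit, so q21 = true.
The clause (!q31) is unit, so q31 = false.
The clause (q32) is unit, so q32 = true.
That conflicts with the unit clause (!q32).
Either choice for q11 ends in contradiction.
No assignment satisfies every clause.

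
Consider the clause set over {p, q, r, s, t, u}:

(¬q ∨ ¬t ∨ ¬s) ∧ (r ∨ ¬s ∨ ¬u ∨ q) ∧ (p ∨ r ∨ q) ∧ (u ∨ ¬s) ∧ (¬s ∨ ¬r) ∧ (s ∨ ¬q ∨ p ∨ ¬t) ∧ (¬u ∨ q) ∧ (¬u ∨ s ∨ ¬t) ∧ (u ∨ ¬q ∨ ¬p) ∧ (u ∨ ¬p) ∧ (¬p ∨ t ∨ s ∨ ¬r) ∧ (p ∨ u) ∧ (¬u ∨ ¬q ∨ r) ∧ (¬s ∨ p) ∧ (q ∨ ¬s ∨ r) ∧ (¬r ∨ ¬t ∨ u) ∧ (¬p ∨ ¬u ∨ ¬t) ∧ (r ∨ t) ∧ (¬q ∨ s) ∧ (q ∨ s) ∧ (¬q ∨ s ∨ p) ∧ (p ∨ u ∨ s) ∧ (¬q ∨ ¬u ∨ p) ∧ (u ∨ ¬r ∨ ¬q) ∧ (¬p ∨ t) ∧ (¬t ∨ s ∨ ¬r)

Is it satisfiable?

Branch on u: set u = True.
The clause (q) is unit, so q = True.
The clause (r) is unit, so r = True.
The clause (¬s) is unit, so s = False.
That conflicts with the unit clause (s).
Undo u and try u = False.
The clause (¬s) is unit, so s = False.
The clause (¬p) is unit, so p = False.
That conflicts with the unit clause (p).
Either choice for u ends in contradiction.
No assignment satisfies every clause.

Unsatisfiable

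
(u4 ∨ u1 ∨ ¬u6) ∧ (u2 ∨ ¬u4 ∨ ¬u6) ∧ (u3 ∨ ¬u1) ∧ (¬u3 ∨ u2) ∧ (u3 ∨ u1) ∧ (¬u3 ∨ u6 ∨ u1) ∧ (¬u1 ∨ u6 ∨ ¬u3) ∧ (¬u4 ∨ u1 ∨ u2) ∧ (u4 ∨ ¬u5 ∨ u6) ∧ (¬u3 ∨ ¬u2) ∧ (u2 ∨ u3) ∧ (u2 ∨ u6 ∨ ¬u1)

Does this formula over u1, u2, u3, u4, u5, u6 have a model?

Case u3 = True:
The clause (u2) is unit, so u2 = True.
Now (¬u2) is unsatisfied and unit — conflict.
That branch fails; take u3 = False instead.
The clause (¬u1) is unit, so u1 = False.
Now (u1) is unsatisfied and unit — conflict.
Both values of u3 lead to a conflict.
No assignment satisfies every clause.

Unsatisfiable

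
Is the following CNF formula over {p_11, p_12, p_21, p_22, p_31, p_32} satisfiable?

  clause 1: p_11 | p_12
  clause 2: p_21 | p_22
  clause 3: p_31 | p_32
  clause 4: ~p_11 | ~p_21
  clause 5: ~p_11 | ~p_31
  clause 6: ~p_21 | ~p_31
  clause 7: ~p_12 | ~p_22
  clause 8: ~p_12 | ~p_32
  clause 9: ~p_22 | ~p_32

Branch on p_11: set p_11 = 1.
The clause (~p_21) is unit, so p_21 = 0.
The clause (p_22) is unit, so p_22 = 1.
The clause (~p_31) is unit, so p_31 = 0.
The clause (p_32) is unit, so p_32 = 1.
Now (~p_32) is unsatisfied and unit — conflict.
That branch fails; take p_11 = 0 instead.
The clause (p_12) is unit, so p_12 = 1.
The clause (~p_22) is unit, so p_22 = 0.
The clause (p_21) is unit, so p_21 = 1.
The clause (~p_31) is unit, so p_31 = 0.
The clause (p_32) is unit, so p_32 = 1.
Now (~p_32) is unsatisfied and unit — conflict.
Both values of p_11 lead to a conflict.
No assignment satisfies every clause.

No, unsatisfiable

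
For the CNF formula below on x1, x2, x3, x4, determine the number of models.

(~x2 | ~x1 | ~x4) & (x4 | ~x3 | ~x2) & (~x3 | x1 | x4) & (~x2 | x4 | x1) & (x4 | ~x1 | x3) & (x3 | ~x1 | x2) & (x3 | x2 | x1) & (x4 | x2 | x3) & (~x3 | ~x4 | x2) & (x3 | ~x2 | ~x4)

2

There are 2^4 = 16 truth assignments over (x1, x2, x3, x4).
Split on x1. With x1 = 1, the clauses containing x1 are satisfied and ~x1 drops from the rest; 1 of the 2^3 = 8 assignments to the other variables satisfy what remains.
With x1 = 0, by the same count on the reduced clause set, 1 assignment works.
(One model: x1=F, x2=T, x3=T, x4=T.)
Total: 1 + 1 = 2.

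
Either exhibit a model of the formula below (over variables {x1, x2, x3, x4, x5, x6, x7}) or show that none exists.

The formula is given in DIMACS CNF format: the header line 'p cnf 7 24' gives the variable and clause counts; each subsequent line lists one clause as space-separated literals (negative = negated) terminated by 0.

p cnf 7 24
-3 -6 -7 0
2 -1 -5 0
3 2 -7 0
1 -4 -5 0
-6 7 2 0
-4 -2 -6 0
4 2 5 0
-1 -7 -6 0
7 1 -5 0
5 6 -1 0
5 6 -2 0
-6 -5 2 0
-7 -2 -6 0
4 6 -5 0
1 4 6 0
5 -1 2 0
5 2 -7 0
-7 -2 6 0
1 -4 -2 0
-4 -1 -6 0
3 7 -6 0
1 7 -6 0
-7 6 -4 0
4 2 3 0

x1 ↦ False, x2 ↦ False, x3 ↦ False, x4 ↦ True, x5 ↦ False, x6 ↦ False, x7 ↦ False

Branch on x3: set x3 = False.
Branch on x2: set x2 = False.
Unit clause (¬x7) forces x7 = False.
Unit clause (¬x6) forces x6 = False.
Unit clause (x4) forces x4 = True.
Branch on x1: set x1 = False.
Unit clause (¬x5) forces x5 = False.
All clauses are satisfied.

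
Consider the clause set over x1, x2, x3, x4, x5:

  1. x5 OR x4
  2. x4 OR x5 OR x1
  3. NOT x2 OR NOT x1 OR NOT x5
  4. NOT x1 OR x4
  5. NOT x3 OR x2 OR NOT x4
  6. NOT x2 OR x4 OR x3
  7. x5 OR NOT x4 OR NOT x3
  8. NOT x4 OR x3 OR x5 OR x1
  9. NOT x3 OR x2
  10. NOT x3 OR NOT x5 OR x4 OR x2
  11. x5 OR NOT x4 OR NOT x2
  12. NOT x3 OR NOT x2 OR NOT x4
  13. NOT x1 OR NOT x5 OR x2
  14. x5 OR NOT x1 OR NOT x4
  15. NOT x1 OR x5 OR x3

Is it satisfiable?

Satisfiable

Branch on x5: set x5 = true.
Branch on x2: set x2 = false.
Unit clause (NOT x3) forces x3 = false.
Unit clause (NOT x1) forces x1 = false.
No clause remains; x4 is free.
A satisfying assignment: x1 ↦ false; x2 ↦ false; x3 ↦ false; x4 ↦ true; x5 ↦ true.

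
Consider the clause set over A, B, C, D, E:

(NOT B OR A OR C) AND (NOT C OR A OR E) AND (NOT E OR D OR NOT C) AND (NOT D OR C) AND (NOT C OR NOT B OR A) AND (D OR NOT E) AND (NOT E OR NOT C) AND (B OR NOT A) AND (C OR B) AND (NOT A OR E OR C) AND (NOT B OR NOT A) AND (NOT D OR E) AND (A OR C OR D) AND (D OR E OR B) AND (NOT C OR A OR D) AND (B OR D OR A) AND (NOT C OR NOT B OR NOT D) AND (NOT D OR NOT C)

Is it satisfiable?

Unsatisfiable

Branch on D: set D = false.
(NOT E) alone gives E = false.
(B) alone gives B = true.
(NOT A) alone gives A = false.
(C) alone gives C = true.
That conflicts with the unit clause (NOT C).
Backtrack on D: now try D = true.
(C) alone gives C = true.
That conflicts with the unit clause (NOT C).
Either choice for D ends in contradiction.
No assignment satisfies every clause.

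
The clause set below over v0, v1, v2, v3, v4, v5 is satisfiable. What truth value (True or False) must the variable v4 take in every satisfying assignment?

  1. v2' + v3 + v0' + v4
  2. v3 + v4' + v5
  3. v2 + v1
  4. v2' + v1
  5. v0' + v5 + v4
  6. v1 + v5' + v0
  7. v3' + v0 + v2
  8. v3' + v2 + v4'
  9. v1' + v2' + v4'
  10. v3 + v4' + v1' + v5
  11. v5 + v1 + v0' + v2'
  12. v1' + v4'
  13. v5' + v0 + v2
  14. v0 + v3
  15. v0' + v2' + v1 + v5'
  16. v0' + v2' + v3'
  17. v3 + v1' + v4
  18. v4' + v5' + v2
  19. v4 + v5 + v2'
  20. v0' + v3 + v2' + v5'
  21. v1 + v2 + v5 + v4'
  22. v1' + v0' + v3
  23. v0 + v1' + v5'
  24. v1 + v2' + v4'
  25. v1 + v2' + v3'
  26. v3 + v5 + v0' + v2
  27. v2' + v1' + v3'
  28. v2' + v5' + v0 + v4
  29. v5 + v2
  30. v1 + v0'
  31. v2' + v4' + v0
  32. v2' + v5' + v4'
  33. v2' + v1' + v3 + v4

False

Suppose v4 = 1.
From the singleton clause (v1'), v1 = 0.
From the singleton clause (v2), v2 = 1.
That conflicts with the unit clause (v2').
So every satisfying assignment has v4 = False.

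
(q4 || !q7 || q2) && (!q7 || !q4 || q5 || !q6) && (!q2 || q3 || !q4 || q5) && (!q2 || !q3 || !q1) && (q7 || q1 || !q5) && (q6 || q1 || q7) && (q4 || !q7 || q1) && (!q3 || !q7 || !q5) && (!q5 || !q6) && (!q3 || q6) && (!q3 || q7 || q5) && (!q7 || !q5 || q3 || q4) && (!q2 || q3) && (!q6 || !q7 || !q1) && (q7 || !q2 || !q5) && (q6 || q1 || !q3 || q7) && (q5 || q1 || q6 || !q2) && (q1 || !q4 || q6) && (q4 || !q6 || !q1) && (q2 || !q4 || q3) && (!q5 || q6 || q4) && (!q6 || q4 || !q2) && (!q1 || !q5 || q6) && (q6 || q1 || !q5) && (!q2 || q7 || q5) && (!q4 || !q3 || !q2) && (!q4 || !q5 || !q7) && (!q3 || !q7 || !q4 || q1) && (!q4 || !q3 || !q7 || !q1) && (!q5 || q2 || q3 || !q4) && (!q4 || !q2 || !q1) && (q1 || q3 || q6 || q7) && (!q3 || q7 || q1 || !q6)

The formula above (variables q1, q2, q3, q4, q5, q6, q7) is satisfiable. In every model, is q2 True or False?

False

Suppose q2 = true.
(q3) alone gives q3 = true.
(!q1) alone gives q1 = false.
(q6) alone gives q6 = true.
(!q5) alone gives q5 = false.
(q7) alone gives q7 = true.
(!q4) alone gives q4 = false.
But (q4) is also a unit clause — contradiction.
So every satisfying assignment has q2 = False.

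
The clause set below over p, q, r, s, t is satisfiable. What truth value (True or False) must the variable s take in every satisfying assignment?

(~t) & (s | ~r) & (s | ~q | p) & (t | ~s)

Suppose s = 1.
From the singleton clause (~t), t = 0.
Now (t) is unsatisfied and unit — conflict.
So every satisfying assignment has s = False.

False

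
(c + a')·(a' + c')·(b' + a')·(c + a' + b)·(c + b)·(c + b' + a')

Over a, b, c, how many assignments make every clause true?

3

There are 2^3 = 8 truth assignments over (a, b, c).
Split on a. With a = 1, the clauses containing a are satisfied and a' drops from the rest; 0 of the 2^2 = 4 assignments to the other variables satisfy what remains.
With a = 0, by the same count on the reduced clause set, 3 assignments work.
(One model: a=F, b=F, c=T.)
Total: 0 + 3 = 3.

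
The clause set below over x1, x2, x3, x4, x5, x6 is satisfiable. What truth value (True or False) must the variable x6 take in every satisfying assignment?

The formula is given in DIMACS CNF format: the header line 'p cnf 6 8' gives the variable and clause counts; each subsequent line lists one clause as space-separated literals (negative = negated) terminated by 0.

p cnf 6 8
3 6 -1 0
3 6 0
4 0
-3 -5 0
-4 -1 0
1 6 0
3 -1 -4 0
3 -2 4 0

True

Suppose x6 = False.
(x3) alone gives x3 = True.
(x4) alone gives x4 = True.
(¬x5) alone gives x5 = False.
(¬x1) alone gives x1 = False.
But (x1) is also a unit clause — contradiction.
So every satisfying assignment has x6 = True.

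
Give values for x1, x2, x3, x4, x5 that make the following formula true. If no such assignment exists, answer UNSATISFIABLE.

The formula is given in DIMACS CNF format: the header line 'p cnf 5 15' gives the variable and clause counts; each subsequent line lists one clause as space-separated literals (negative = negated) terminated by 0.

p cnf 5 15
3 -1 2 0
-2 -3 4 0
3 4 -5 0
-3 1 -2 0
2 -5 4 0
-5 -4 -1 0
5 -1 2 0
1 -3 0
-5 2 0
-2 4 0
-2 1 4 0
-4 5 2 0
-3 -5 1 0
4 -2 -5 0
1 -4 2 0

x1=False; x2=True; x3=False; x4=True; x5=True

Branch on x1: set x1 = False.
From the singleton clause (¬x3), x3 = False.
Branch on x4: set x4 = True.
From the singleton clause (x2), x2 = True.
Every clause is now satisfied; x5 is unconstrained.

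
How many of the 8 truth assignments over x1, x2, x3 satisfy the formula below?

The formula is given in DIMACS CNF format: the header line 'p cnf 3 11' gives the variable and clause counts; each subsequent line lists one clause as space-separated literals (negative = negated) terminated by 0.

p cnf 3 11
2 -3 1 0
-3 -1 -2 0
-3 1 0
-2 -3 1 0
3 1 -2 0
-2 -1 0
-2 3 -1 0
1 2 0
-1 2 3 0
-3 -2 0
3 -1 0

There are 2^3 = 8 truth assignments over (x1, x2, x3).
Check each against the 11 clauses (columns in the order x1, x2, x3):
  F F F  ✗ fails (x1 ∨ x2)
  F F T  ✗ fails (x2 ∨ ¬x3 ∨ x1)
  F T F  ✗ fails (x3 ∨ x1 ∨ ¬x2)
  F T T  ✗ fails (¬x3 ∨ x1)
  T F F  ✗ fails (¬x1 ∨ x2 ∨ x3)
  T F T  ✓ satisfies all
  T T F  ✗ fails (¬x2 ∨ ¬x1)
  T T T  ✗ fails (¬x3 ∨ ¬x1 ∨ ¬x2)
1 of the 8 rows is a model.

1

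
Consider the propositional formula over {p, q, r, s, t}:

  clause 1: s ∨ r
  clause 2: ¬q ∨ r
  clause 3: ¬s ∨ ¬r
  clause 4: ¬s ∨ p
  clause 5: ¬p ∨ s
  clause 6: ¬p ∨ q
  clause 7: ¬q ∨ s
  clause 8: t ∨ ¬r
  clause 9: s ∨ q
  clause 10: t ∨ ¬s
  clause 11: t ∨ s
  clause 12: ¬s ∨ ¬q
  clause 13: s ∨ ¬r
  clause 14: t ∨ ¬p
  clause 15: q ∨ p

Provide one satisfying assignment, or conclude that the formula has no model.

UNSATISFIABLE

Suppose s = True.
From the singleton clause (¬r), r = False.
From the singleton clause (¬q), q = False.
From the singleton clause (p), p = True.
That conflicts with the unit clause (¬p).
That branch fails; take s = False instead.
From the singleton clause (r), r = True.
That conflicts with the unit clause (¬r).
Both values of s lead to a conflict.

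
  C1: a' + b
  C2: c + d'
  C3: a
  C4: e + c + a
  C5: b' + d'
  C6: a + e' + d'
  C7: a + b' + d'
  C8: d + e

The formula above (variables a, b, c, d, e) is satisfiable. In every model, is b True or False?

True

Suppose b = 0.
(a') alone gives a = 0.
That conflicts with the unit clause (a).
So every satisfying assignment has b = True.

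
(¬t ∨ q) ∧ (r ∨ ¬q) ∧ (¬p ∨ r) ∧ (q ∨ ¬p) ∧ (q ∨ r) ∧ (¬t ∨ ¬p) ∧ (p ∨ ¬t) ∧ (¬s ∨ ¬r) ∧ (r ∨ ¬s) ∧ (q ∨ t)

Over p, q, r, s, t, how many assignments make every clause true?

There are 2^5 = 32 truth assignments over (p, q, r, s, t).
Split on r. With r = True, the clauses containing r are satisfied and ¬r drops from the rest; 2 of the 2^4 = 16 assignments to the other variables satisfy what remains.
With r = False, by the same count on the reduced clause set, 0 assignments work.
Total: 2 + 0 = 2.

2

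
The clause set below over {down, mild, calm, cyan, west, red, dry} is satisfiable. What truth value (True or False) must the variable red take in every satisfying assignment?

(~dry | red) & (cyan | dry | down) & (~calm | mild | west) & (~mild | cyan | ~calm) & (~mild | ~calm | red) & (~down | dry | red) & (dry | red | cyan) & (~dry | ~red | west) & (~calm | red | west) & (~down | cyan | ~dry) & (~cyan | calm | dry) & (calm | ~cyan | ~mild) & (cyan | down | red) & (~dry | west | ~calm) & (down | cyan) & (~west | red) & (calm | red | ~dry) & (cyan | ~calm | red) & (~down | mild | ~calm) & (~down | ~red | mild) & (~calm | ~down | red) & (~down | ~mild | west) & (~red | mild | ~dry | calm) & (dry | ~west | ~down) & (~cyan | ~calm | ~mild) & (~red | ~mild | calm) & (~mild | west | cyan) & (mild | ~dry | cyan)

True

Suppose red = 0.
The clause (~dry) is unit, so dry = 0.
The clause (~down) is unit, so down = 0.
The clause (cyan) is unit, so cyan = 1.
The clause (calm) is unit, so calm = 1.
The clause (~mild) is unit, so mild = 0.
The clause (west) is unit, so west = 1.
Now (~west) is unsatisfied and unit — conflict.
So every satisfying assignment has red = True.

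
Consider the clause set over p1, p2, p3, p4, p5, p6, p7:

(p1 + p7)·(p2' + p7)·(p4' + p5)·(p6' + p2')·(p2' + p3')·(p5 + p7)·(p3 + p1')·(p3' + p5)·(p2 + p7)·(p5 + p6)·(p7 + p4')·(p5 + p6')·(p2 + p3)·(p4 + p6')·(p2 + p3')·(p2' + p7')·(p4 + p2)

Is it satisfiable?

Try p1 = 1.
The clause (p3) is unit, so p3 = 1.
The clause (p2') is unit, so p2 = 0.
That conflicts with the unit clause (p2).
Backtrack on p1: now try p1 = 0.
The clause (p7) is unit, so p7 = 1.
The clause (p2') is unit, so p2 = 0.
The clause (p3) is unit, so p3 = 1.
That conflicts with the unit clause (p3').
Neither p1 = 1 nor p1 = 0 works.
No assignment satisfies every clause.

No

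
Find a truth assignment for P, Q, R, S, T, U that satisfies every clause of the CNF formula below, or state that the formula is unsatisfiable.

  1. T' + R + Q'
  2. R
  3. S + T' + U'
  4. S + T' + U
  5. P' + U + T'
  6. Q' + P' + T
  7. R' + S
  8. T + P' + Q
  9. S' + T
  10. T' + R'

UNSATISFIABLE

The clause (R) is unit, so R = 1.
The clause (S) is unit, so S = 1.
The clause (T) is unit, so T = 1.
That conflicts with the unit clause (T').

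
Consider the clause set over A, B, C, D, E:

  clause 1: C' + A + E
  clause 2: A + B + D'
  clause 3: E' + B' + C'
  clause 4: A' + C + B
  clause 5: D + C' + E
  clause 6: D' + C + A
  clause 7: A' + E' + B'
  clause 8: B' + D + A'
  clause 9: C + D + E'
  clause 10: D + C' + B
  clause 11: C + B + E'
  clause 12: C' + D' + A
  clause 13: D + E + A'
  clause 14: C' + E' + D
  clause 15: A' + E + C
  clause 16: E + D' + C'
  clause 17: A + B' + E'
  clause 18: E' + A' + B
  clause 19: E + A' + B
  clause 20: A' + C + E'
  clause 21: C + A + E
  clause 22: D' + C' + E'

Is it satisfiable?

Branch on C: set C = 0.
Branch on A: set A = 0.
(D') alone gives D = 0.
(E') alone gives E = 0.
Now (E) is unsatisfied and unit — conflict.
So A must be the other value — set A = 1.
(B) alone gives B = 1.
(E') alone gives E = 0.
Now (E) is unsatisfied and unit — conflict.
Both values of A lead to a conflict.
So C must be the other value — set C = 1.
Branch on A: set A = 1.
Branch on E: set E = 0.
(D) alone gives D = 1.
Now (D') is unsatisfied and unit — conflict.
So E must be the other value — set E = 1.
(B') alone gives B = 0.
Now (B) is unsatisfied and unit — conflict.
Both values of E lead to a conflict.
So A must be the other value — set A = 0.
(E) alone gives E = 1.
(B') alone gives B = 0.
(D') alone gives D = 0.
Now (D) is unsatisfied and unit — conflict.
Both values of A lead to a conflict.
Both values of C lead to a conflict.
No assignment satisfies every clause.

No, unsatisfiable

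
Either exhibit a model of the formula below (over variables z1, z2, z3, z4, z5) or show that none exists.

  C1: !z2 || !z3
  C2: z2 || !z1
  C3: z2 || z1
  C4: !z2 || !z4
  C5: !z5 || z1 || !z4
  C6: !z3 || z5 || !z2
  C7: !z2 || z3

UNSATISFIABLE

Case z2 = false:
From the singleton clause (!z1), z1 = false.
But (z1) is also a unit clause — contradiction.
So z2 must be the other value — set z2 = true.
From the singleton clause (!z3), z3 = false.
But (z3) is also a unit clause — contradiction.
Either choice for z2 ends in contradiction.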